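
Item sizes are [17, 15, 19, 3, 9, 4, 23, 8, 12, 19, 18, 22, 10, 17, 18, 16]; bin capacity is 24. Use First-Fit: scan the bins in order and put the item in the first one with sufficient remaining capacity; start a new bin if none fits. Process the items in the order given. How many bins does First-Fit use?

12 bins

Put 17 in bin 1; 7 remain.
Put 15 in bin 2; 9 remain.
Put 19 in bin 3; 5 remain.
Put 3 in bin 1; 4 remain.
Put 9 in bin 2; 0 remain.
Put 4 in bin 1; 0 remain.
Put 23 in bin 4; 1 remain.
Put 8 in bin 5; 16 remain.
Put 12 in bin 5; 4 remain.
Put 19 in bin 6; 5 remain.
Put 18 in bin 7; 6 remain.
Put 22 in bin 8; 2 remain.
Put 10 in bin 9; 14 remain.
Put 17 in bin 10; 7 remain.
Put 18 in bin 11; 6 remain.
Put 16 in bin 12; 8 remain.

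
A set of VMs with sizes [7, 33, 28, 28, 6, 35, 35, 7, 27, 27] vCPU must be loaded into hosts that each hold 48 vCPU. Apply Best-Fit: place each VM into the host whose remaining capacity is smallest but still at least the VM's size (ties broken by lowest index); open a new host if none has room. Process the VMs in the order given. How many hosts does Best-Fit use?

7 hosts

Put 7 vCPU in host 1; 41 vCPU remain.
Put 33 vCPU in host 1; 8 vCPU remain.
Put 28 vCPU in host 2; 20 vCPU remain.
Put 28 vCPU in host 3; 20 vCPU remain.
Put 6 vCPU in host 1; 2 vCPU remain.
Put 35 vCPU in host 4; 13 vCPU remain.
Put 35 vCPU in host 5; 13 vCPU remain.
Put 7 vCPU in host 4; 6 vCPU remain.
Put 27 vCPU in host 6; 21 vCPU remain.
Put 27 vCPU in host 7; 21 vCPU remain.
Final hosts: [7,33,6] [28] [28] [35,7] [35] [27] [27].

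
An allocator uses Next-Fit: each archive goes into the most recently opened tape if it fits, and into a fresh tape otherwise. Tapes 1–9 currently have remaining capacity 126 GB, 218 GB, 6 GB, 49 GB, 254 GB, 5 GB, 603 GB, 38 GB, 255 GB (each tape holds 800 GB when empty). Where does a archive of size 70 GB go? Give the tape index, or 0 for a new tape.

Next-Fit only looks at tape 9, which has 255 GB free.
70 GB fits there.

9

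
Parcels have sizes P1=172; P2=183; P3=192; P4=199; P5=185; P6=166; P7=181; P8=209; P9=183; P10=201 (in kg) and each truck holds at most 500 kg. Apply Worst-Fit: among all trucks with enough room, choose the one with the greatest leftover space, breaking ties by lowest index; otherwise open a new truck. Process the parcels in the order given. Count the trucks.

5

truck 1: place P1 (172 kg), 328 kg left
truck 1: place P2 (183 kg), 145 kg left
truck 2: place P3 (192 kg), 308 kg left
truck 2: place P4 (199 kg), 109 kg left
truck 3: place P5 (185 kg), 315 kg left
truck 3: place P6 (166 kg), 149 kg left
truck 4: place P7 (181 kg), 319 kg left
truck 4: place P8 (209 kg), 110 kg left
truck 5: place P9 (183 kg), 317 kg left
truck 5: place P10 (201 kg), 116 kg left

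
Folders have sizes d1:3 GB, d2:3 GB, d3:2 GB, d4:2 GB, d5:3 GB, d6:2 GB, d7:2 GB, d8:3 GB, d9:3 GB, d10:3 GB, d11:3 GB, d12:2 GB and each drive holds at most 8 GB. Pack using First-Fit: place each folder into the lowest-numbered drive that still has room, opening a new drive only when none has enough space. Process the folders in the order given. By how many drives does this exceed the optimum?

0

First-Fit: [3,3,2] [2,3,2] [2,3,3] [3,3,2] → 4 drives.
Total size 31 GB; any packing needs at least ⌈31/8⌉ = 4 drives.
So 4 is already optimal.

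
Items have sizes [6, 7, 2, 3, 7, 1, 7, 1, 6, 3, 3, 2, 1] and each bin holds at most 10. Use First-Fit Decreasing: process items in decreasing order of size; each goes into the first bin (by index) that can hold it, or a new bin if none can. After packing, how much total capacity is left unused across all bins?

1

Sorted descending: 7, 7, 7, 6, 6, 3, 3, 3, 2, 2, 1, 1, 1.
7 → bin 1 (remaining 3)
7 → bin 2 (remaining 3)
7 → bin 3 (remaining 3)
6 → bin 4 (remaining 4)
6 → bin 5 (remaining 4)
3 → bin 1 (remaining 0)
3 → bin 2 (remaining 0)
3 → bin 3 (remaining 0)
2 → bin 4 (remaining 2)
2 → bin 4 (remaining 0)
1 → bin 5 (remaining 3)
1 → bin 5 (remaining 2)
1 → bin 5 (remaining 1)
5 bins × 10 = 50; used 49; unused 1.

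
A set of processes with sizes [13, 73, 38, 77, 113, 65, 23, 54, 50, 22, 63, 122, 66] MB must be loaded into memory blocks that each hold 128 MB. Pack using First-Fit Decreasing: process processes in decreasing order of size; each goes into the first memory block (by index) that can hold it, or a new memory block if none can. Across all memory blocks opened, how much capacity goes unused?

117

Sorted descending: 122, 113, 77, 73, 66, 65, 63, 54, 50, 38, 23, 22, 13.
Put 122 MB in memory block 1; 6 MB remain.
Put 113 MB in memory block 2; 15 MB remain.
Put 77 MB in memory block 3; 51 MB remain.
Put 73 MB in memory block 4; 55 MB remain.
Put 66 MB in memory block 5; 62 MB remain.
Put 65 MB in memory block 6; 63 MB remain.
Put 63 MB in memory block 6; 0 MB remain.
Put 54 MB in memory block 4; 1 MB remain.
Put 50 MB in memory block 3; 1 MB remain.
Put 38 MB in memory block 5; 24 MB remain.
Put 23 MB in memory block 5; 1 MB remain.
Put 22 MB in memory block 7; 106 MB remain.
Put 13 MB in memory block 2; 2 MB remain.
7 memory blocks × 128 MB = 896 MB; used 779 MB; unused 117 MB.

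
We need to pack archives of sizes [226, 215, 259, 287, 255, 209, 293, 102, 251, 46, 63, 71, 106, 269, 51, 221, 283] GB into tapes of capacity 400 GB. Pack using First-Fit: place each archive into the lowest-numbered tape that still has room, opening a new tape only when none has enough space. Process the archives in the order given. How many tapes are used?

11 tapes

Put 226 GB in tape 1; 174 GB remain.
Put 215 GB in tape 2; 185 GB remain.
Put 259 GB in tape 3; 141 GB remain.
Put 287 GB in tape 4; 113 GB remain.
Put 255 GB in tape 5; 145 GB remain.
Put 209 GB in tape 6; 191 GB remain.
Put 293 GB in tape 7; 107 GB remain.
Put 102 GB in tape 1; 72 GB remain.
Put 251 GB in tape 8; 149 GB remain.
Put 46 GB in tape 1; 26 GB remain.
Put 63 GB in tape 2; 122 GB remain.
Put 71 GB in tape 2; 51 GB remain.
Put 106 GB in tape 3; 35 GB remain.
Put 269 GB in tape 9; 131 GB remain.
Put 51 GB in tape 2; 0 GB remain.
Put 221 GB in tape 10; 179 GB remain.
Put 283 GB in tape 11; 117 GB remain.
Final tapes: [226,102,46] [215,63,71,51] [259,106] [287] [255] [209] [293] [251] [269] [221] [283].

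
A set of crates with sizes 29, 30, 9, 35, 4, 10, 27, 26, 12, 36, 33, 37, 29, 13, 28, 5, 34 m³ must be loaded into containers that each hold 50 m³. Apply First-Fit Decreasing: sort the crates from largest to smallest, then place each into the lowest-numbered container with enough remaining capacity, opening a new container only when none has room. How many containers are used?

11

Sorted descending: 37, 36, 35, 34, 33, 30, 29, 29, 28, 27, 26, 13, 12, 10, 9, 5, 4.
37 m³ → container 1 (remaining 13 m³)
36 m³ → container 2 (remaining 14 m³)
35 m³ → container 3 (remaining 15 m³)
34 m³ → container 4 (remaining 16 m³)
33 m³ → container 5 (remaining 17 m³)
30 m³ → container 6 (remaining 20 m³)
29 m³ → container 7 (remaining 21 m³)
29 m³ → container 8 (remaining 21 m³)
28 m³ → container 9 (remaining 22 m³)
27 m³ → container 10 (remaining 23 m³)
26 m³ → container 11 (remaining 24 m³)
13 m³ → container 1 (remaining 0 m³)
12 m³ → container 2 (remaining 2 m³)
10 m³ → container 3 (remaining 5 m³)
9 m³ → container 4 (remaining 7 m³)
5 m³ → container 3 (remaining 0 m³)
4 m³ → container 4 (remaining 3 m³)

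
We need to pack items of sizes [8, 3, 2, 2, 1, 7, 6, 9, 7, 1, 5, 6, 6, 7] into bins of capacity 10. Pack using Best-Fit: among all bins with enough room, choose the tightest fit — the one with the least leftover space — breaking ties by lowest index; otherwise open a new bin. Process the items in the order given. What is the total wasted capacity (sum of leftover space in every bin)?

30

Put 8 in bin 1; 2 remain.
Put 3 in bin 2; 7 remain.
Put 2 in bin 1; 0 remain.
Put 2 in bin 2; 5 remain.
Put 1 in bin 2; 4 remain.
Put 7 in bin 3; 3 remain.
Put 6 in bin 4; 4 remain.
Put 9 in bin 5; 1 remain.
Put 7 in bin 6; 3 remain.
Put 1 in bin 5; 0 remain.
Put 5 in bin 7; 5 remain.
Put 6 in bin 8; 4 remain.
Put 6 in bin 9; 4 remain.
Put 7 in bin 10; 3 remain.
10 bins × 10 = 100; used 70; unused 30.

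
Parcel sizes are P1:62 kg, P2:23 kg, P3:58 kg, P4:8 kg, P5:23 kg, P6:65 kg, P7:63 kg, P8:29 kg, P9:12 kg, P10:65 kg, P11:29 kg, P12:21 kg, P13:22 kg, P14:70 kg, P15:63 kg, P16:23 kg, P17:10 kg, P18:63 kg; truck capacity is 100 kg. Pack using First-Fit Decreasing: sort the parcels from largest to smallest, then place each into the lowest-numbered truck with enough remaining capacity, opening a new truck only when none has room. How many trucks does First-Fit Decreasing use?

8

Sorted descending: 70, 65, 65, 63, 63, 63, 62, 58, 29, 29, 23, 23, 23, 22, 21, 12, 10, 8.
Put 70 kg in truck 1; 30 kg remain.
Put 65 kg in truck 2; 35 kg remain.
Put 65 kg in truck 3; 35 kg remain.
Put 63 kg in truck 4; 37 kg remain.
Put 63 kg in truck 5; 37 kg remain.
Put 63 kg in truck 6; 37 kg remain.
Put 62 kg in truck 7; 38 kg remain.
Put 58 kg in truck 8; 42 kg remain.
Put 29 kg in truck 1; 1 kg remain.
Put 29 kg in truck 2; 6 kg remain.
Put 23 kg in truck 3; 12 kg remain.
Put 23 kg in truck 4; 14 kg remain.
Put 23 kg in truck 5; 14 kg remain.
Put 22 kg in truck 6; 15 kg remain.
Put 21 kg in truck 7; 17 kg remain.
Put 12 kg in truck 3; 0 kg remain.
Put 10 kg in truck 4; 4 kg remain.
Put 8 kg in truck 5; 6 kg remain.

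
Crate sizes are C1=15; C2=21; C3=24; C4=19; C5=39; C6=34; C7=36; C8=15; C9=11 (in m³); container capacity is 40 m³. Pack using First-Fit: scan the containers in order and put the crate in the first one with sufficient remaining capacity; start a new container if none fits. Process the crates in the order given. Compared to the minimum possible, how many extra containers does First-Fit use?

First-Fit: [15,21] [24,15] [19,11] [39] [34] [36] → 6 containers.
Total size 214 m³; any packing needs at least ⌈214/40⌉ = 6 containers.
So 6 is already optimal.

0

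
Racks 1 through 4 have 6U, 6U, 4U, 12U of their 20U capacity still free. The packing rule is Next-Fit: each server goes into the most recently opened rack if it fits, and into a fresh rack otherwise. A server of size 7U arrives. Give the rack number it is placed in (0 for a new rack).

4

Next-Fit only looks at rack 4, which has 12U free.
7U fits there.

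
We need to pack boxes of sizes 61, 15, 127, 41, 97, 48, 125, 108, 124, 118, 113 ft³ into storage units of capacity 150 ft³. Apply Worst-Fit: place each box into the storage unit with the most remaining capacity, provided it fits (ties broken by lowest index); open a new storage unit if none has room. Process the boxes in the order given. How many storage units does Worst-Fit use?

61 ft³ → storage unit 1 (remaining 89 ft³)
15 ft³ → storage unit 1 (remaining 74 ft³)
127 ft³ → storage unit 2 (remaining 23 ft³)
41 ft³ → storage unit 1 (remaining 33 ft³)
97 ft³ → storage unit 3 (remaining 53 ft³)
48 ft³ → storage unit 3 (remaining 5 ft³)
125 ft³ → storage unit 4 (remaining 25 ft³)
108 ft³ → storage unit 5 (remaining 42 ft³)
124 ft³ → storage unit 6 (remaining 26 ft³)
118 ft³ → storage unit 7 (remaining 32 ft³)
113 ft³ → storage unit 8 (remaining 37 ft³)
Final storage units: [61,15,41] [127] [97,48] [125] [108] [124] [118] [113].

8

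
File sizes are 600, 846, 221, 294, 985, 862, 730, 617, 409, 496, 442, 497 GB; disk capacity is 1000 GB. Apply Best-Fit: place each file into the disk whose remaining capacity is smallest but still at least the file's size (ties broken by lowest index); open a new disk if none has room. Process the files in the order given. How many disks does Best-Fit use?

Put 600 GB in disk 1; 400 GB remain.
Put 846 GB in disk 2; 154 GB remain.
Put 221 GB in disk 1; 179 GB remain.
Put 294 GB in disk 3; 706 GB remain.
Put 985 GB in disk 4; 15 GB remain.
Put 862 GB in disk 5; 138 GB remain.
Put 730 GB in disk 6; 270 GB remain.
Put 617 GB in disk 3; 89 GB remain.
Put 409 GB in disk 7; 591 GB remain.
Put 496 GB in disk 7; 95 GB remain.
Put 442 GB in disk 8; 558 GB remain.
Put 497 GB in disk 8; 61 GB remain.

8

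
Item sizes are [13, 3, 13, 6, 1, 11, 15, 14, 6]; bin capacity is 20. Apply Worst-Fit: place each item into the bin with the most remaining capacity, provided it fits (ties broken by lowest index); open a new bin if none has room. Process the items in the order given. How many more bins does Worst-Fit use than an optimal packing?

0

Worst-Fit: [13,3,1] [13,6] [11,6] [15] [14] → 5 bins.
Total size 82; any packing needs at least ⌈82/20⌉ = 5 bins.
So 5 is already optimal.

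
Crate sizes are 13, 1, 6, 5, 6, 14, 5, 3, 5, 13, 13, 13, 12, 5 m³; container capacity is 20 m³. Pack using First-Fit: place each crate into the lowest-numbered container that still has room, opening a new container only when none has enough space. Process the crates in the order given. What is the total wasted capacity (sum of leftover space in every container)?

26

container 1: place 13 m³, 7 m³ left
container 1: place 1 m³, 6 m³ left
container 1: place 6 m³, 0 m³ left
container 2: place 5 m³, 15 m³ left
container 2: place 6 m³, 9 m³ left
container 3: place 14 m³, 6 m³ left
container 2: place 5 m³, 4 m³ left
container 2: place 3 m³, 1 m³ left
container 3: place 5 m³, 1 m³ left
container 4: place 13 m³, 7 m³ left
container 5: place 13 m³, 7 m³ left
container 6: place 13 m³, 7 m³ left
container 7: place 12 m³, 8 m³ left
container 4: place 5 m³, 2 m³ left
7 containers × 20 m³ = 140 m³; used 114 m³; unused 26 m³.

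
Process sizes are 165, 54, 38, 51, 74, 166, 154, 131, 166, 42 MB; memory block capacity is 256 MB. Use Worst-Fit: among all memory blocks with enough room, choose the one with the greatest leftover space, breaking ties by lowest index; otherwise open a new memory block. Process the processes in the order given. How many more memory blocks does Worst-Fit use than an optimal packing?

1

Worst-Fit: [165,54] [38,51,74] [166] [154] [131,42] [166] → 6 memory blocks.
Total size 1041 MB; any packing needs at least ⌈1041/256⌉ = 5 memory blocks.
An optimal packing achieves that bound: [166,74] [166,54] [165,51,38] [154,42] [131] → 5 memory blocks.
Excess: 6 − 5 = 1.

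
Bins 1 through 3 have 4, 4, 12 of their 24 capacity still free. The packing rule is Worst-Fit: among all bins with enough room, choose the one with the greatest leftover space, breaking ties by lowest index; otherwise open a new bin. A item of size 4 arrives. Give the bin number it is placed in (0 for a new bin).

3

Bins with room: bin 1 (4), bin 2 (4), bin 3 (12).
Most room is bin 3 with 12 free.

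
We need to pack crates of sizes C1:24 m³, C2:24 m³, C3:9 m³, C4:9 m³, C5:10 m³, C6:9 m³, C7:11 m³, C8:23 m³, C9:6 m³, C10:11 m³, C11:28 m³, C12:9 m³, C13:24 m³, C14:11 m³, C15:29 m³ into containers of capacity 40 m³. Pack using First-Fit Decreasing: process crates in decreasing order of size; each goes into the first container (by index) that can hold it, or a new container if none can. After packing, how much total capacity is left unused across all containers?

43

Sorted descending: 29, 28, 24, 24, 24, 23, 11, 11, 11, 10, 9, 9, 9, 9, 6.
container 1: place 29 m³, 11 m³ left
container 2: place 28 m³, 12 m³ left
container 3: place 24 m³, 16 m³ left
container 4: place 24 m³, 16 m³ left
container 5: place 24 m³, 16 m³ left
container 6: place 23 m³, 17 m³ left
container 1: place 11 m³, 0 m³ left
container 2: place 11 m³, 1 m³ left
container 3: place 11 m³, 5 m³ left
container 4: place 10 m³, 6 m³ left
container 5: place 9 m³, 7 m³ left
container 6: place 9 m³, 8 m³ left
container 7: place 9 m³, 31 m³ left
container 7: place 9 m³, 22 m³ left
container 4: place 6 m³, 0 m³ left
7 containers × 40 m³ = 280 m³; used 237 m³; unused 43 m³.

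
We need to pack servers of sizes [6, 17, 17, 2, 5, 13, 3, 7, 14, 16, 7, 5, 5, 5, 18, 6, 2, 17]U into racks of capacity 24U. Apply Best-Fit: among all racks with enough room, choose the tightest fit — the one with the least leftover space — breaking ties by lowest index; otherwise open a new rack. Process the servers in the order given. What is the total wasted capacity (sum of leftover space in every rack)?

27

6U → rack 1 (remaining 18U)
17U → rack 1 (remaining 1U)
17U → rack 2 (remaining 7U)
2U → rack 2 (remaining 5U)
5U → rack 2 (remaining 0U)
13U → rack 3 (remaining 11U)
3U → rack 3 (remaining 8U)
7U → rack 3 (remaining 1U)
14U → rack 4 (remaining 10U)
16U → rack 5 (remaining 8U)
7U → rack 5 (remaining 1U)
5U → rack 4 (remaining 5U)
5U → rack 4 (remaining 0U)
5U → rack 6 (remaining 19U)
18U → rack 6 (remaining 1U)
6U → rack 7 (remaining 18U)
2U → rack 7 (remaining 16U)
17U → rack 8 (remaining 7U)
8 racks × 24U = 192U; used 165U; unused 27U.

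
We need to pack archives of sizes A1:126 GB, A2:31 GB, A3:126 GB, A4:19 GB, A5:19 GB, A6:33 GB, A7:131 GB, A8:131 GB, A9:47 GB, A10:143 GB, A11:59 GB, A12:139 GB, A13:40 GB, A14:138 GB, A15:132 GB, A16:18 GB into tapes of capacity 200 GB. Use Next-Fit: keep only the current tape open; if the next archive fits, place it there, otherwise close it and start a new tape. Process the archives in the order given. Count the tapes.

tape 1: place A1 (126 GB), 74 GB left
tape 1: place A2 (31 GB), 43 GB left
tape 2: place A3 (126 GB), 74 GB left
tape 2: place A4 (19 GB), 55 GB left
tape 2: place A5 (19 GB), 36 GB left
tape 2: place A6 (33 GB), 3 GB left
tape 3: place A7 (131 GB), 69 GB left
tape 4: place A8 (131 GB), 69 GB left
tape 4: place A9 (47 GB), 22 GB left
tape 5: place A10 (143 GB), 57 GB left
tape 6: place A11 (59 GB), 141 GB left
tape 6: place A12 (139 GB), 2 GB left
tape 7: place A13 (40 GB), 160 GB left
tape 7: place A14 (138 GB), 22 GB left
tape 8: place A15 (132 GB), 68 GB left
tape 8: place A16 (18 GB), 50 GB left
Final tapes: [126,31] [126,19,19,33] [131] [131,47] [143] [59,139] [40,138] [132,18].

8 tapes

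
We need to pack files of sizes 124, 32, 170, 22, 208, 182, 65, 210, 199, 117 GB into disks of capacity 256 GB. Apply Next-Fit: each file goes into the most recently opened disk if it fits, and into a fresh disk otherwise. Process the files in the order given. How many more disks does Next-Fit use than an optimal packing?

1

Next-Fit: [124,32] [170,22] [208] [182,65] [210] [199] [117] → 7 disks.
Total size 1329 GB; any packing needs at least ⌈1329/256⌉ = 6 disks.
An optimal packing achieves that bound: [210,32] [208,22] [199] [182,65] [170] [124,117] → 6 disks.
Excess: 7 − 6 = 1.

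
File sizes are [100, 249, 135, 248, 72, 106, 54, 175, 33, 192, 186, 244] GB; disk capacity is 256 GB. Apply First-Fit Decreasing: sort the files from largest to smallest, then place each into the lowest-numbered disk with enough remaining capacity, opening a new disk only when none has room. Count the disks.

8

Sorted descending: 249, 248, 244, 192, 186, 175, 135, 106, 100, 72, 54, 33.
Put 249 GB in disk 1; 7 GB remain.
Put 248 GB in disk 2; 8 GB remain.
Put 244 GB in disk 3; 12 GB remain.
Put 192 GB in disk 4; 64 GB remain.
Put 186 GB in disk 5; 70 GB remain.
Put 175 GB in disk 6; 81 GB remain.
Put 135 GB in disk 7; 121 GB remain.
Put 106 GB in disk 7; 15 GB remain.
Put 100 GB in disk 8; 156 GB remain.
Put 72 GB in disk 6; 9 GB remain.
Put 54 GB in disk 4; 10 GB remain.
Put 33 GB in disk 5; 37 GB remain.
Final disks: [249] [248] [244] [192,54] [186,33] [175,72] [135,106] [100].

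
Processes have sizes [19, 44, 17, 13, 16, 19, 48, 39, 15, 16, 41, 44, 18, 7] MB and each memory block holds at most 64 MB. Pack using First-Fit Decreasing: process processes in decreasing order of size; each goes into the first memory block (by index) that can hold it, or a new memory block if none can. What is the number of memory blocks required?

Sorted descending: 48, 44, 44, 41, 39, 19, 19, 18, 17, 16, 16, 15, 13, 7.
48 MB → memory block 1 (remaining 16 MB)
44 MB → memory block 2 (remaining 20 MB)
44 MB → memory block 3 (remaining 20 MB)
41 MB → memory block 4 (remaining 23 MB)
39 MB → memory block 5 (remaining 25 MB)
19 MB → memory block 2 (remaining 1 MB)
19 MB → memory block 3 (remaining 1 MB)
18 MB → memory block 4 (remaining 5 MB)
17 MB → memory block 5 (remaining 8 MB)
16 MB → memory block 1 (remaining 0 MB)
16 MB → memory block 6 (remaining 48 MB)
15 MB → memory block 6 (remaining 33 MB)
13 MB → memory block 6 (remaining 20 MB)
7 MB → memory block 5 (remaining 1 MB)

6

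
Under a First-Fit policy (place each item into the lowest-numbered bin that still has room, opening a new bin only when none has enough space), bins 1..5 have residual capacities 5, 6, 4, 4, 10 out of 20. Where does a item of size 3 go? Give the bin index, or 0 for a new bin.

Bins with room: bin 1 (5), bin 2 (6), bin 3 (4), bin 4 (4), bin 5 (10).
The first with room is bin 1.

1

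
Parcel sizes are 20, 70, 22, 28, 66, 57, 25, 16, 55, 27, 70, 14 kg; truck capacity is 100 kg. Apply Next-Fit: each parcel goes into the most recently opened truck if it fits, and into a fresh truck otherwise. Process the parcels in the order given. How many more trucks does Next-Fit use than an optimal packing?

1

Next-Fit: [20,70] [22,28] [66] [57,25,16] [55,27] [70,14] → 6 trucks.
Total size 470 kg; any packing needs at least ⌈470/100⌉ = 5 trucks.
An optimal packing achieves that bound: [70,28] [70,27] [66,25] [57,22,20] [55,16,14] → 5 trucks.
Excess: 6 − 5 = 1.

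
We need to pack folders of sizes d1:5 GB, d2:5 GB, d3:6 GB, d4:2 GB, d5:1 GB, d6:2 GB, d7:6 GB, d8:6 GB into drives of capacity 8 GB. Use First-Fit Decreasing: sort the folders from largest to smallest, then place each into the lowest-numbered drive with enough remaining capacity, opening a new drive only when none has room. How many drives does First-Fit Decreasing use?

5

Sorted descending: 6, 6, 6, 5, 5, 2, 2, 1.
Put 6 GB in drive 1; 2 GB remain.
Put 6 GB in drive 2; 2 GB remain.
Put 6 GB in drive 3; 2 GB remain.
Put 5 GB in drive 4; 3 GB remain.
Put 5 GB in drive 5; 3 GB remain.
Put 2 GB in drive 1; 0 GB remain.
Put 2 GB in drive 2; 0 GB remain.
Put 1 GB in drive 3; 1 GB remain.
Final drives: [6,2] [6,2] [6,1] [5] [5].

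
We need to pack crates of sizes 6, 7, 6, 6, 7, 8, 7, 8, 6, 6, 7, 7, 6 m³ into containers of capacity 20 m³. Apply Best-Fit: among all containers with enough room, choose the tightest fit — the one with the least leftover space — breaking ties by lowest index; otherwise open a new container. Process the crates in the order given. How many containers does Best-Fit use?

6 m³ → container 1 (remaining 14 m³)
7 m³ → container 1 (remaining 7 m³)
6 m³ → container 1 (remaining 1 m³)
6 m³ → container 2 (remaining 14 m³)
7 m³ → container 2 (remaining 7 m³)
8 m³ → container 3 (remaining 12 m³)
7 m³ → container 2 (remaining 0 m³)
8 m³ → container 3 (remaining 4 m³)
6 m³ → container 4 (remaining 14 m³)
6 m³ → container 4 (remaining 8 m³)
7 m³ → container 4 (remaining 1 m³)
7 m³ → container 5 (remaining 13 m³)
6 m³ → container 5 (remaining 7 m³)

5 containers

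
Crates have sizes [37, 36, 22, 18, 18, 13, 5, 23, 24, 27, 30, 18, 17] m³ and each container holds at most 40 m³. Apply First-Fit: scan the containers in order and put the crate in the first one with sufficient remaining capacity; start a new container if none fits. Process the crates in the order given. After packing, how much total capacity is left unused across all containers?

72

container 1: place 37 m³, 3 m³ left
container 2: place 36 m³, 4 m³ left
container 3: place 22 m³, 18 m³ left
container 3: place 18 m³, 0 m³ left
container 4: place 18 m³, 22 m³ left
container 4: place 13 m³, 9 m³ left
container 4: place 5 m³, 4 m³ left
container 5: place 23 m³, 17 m³ left
container 6: place 24 m³, 16 m³ left
container 7: place 27 m³, 13 m³ left
container 8: place 30 m³, 10 m³ left
container 9: place 18 m³, 22 m³ left
container 5: place 17 m³, 0 m³ left
9 containers × 40 m³ = 360 m³; used 288 m³; unused 72 m³.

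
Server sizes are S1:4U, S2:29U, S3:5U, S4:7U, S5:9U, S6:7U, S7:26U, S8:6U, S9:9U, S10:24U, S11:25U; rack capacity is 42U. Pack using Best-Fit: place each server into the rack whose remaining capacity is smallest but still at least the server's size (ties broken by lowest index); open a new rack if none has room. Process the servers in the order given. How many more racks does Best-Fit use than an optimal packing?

Best-Fit: [4,29,5] [7,9,7] [26,6,9] [24] [25] → 5 racks.
Total size 151U; any packing needs at least ⌈151/42⌉ = 4 racks.
An optimal packing achieves that bound: [29,9,4] [26,9,7] [25,7,6] [24,5] → 4 racks.
Excess: 5 − 4 = 1.

1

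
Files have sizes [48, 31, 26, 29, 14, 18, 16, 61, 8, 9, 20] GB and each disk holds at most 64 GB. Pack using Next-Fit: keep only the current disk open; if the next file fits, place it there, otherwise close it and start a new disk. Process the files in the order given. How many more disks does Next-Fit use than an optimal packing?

Next-Fit: [48] [31,26] [29,14,18] [16] [61] [8,9,20] → 6 disks.
Total size 280 GB; any packing needs at least ⌈280/64⌉ = 5 disks.
An optimal packing achieves that bound: [61] [48,16] [31,29] [26,20,18] [14,9,8] → 5 disks.
Excess: 6 − 5 = 1.

1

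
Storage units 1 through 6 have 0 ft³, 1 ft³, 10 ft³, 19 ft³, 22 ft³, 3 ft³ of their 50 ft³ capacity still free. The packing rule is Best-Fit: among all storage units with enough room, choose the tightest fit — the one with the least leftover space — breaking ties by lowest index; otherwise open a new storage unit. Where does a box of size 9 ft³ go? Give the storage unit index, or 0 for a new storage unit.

Storage units with room: storage unit 3 (10 ft³), storage unit 4 (19 ft³), storage unit 5 (22 ft³).
Tightest fit is storage unit 3 with 10 ft³ free.

3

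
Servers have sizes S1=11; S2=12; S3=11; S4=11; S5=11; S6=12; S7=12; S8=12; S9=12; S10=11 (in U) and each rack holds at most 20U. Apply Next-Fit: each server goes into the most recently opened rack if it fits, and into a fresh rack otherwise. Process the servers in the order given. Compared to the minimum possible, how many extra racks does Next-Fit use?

0

Next-Fit: [11] [12] [11] [11] [11] [12] [12] [12] [12] [11] → 10 racks.
10 servers exceed 10U (half the capacity), and no two of those can share a rack, so at least 10 racks are needed.
So 10 is already optimal.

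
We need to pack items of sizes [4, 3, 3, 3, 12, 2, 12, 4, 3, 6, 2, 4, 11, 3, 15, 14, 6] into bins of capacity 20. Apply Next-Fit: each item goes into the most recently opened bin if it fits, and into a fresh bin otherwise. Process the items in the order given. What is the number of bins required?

7

Put 4 in bin 1; 16 remain.
Put 3 in bin 1; 13 remain.
Put 3 in bin 1; 10 remain.
Put 3 in bin 1; 7 remain.
Put 12 in bin 2; 8 remain.
Put 2 in bin 2; 6 remain.
Put 12 in bin 3; 8 remain.
Put 4 in bin 3; 4 remain.
Put 3 in bin 3; 1 remain.
Put 6 in bin 4; 14 remain.
Put 2 in bin 4; 12 remain.
Put 4 in bin 4; 8 remain.
Put 11 in bin 5; 9 remain.
Put 3 in bin 5; 6 remain.
Put 15 in bin 6; 5 remain.
Put 14 in bin 7; 6 remain.
Put 6 in bin 7; 0 remain.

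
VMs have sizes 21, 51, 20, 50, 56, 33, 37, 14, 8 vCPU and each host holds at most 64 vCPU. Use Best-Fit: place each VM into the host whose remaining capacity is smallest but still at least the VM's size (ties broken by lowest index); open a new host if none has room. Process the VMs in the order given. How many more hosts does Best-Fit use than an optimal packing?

Best-Fit: [21,20] [51] [50,14] [56,8] [33] [37] → 6 hosts.
Total size 290 vCPU; any packing needs at least ⌈290/64⌉ = 5 hosts.
An optimal packing achieves that bound: [56,8] [51] [50,14] [37,21] [33,20] → 5 hosts.
Excess: 6 − 5 = 1.

1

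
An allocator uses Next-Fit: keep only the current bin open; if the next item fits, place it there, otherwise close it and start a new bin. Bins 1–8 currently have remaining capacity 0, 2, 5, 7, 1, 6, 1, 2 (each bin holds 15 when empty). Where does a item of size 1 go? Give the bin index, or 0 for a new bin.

8

Next-Fit only looks at bin 8, which has 2 free.
1 fits there.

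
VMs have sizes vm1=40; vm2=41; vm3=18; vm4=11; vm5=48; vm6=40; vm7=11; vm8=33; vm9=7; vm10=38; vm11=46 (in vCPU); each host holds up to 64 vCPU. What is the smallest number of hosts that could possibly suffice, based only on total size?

Total size = 40 + 41 + 18 + 11 + 48 + 40 + 11 + 33 + 7 + 38 + 46 = 333 vCPU.
⌈333 / 64⌉ = 6.

6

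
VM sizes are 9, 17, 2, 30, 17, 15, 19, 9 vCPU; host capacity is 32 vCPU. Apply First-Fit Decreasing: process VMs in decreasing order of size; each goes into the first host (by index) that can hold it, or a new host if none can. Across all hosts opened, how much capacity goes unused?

10

Sorted descending: 30, 19, 17, 17, 15, 9, 9, 2.
host 1: place 30 vCPU, 2 vCPU left
host 2: place 19 vCPU, 13 vCPU left
host 3: place 17 vCPU, 15 vCPU left
host 4: place 17 vCPU, 15 vCPU left
host 3: place 15 vCPU, 0 vCPU left
host 2: place 9 vCPU, 4 vCPU left
host 4: place 9 vCPU, 6 vCPU left
host 1: place 2 vCPU, 0 vCPU left
4 hosts × 32 vCPU = 128 vCPU; used 118 vCPU; unused 10 vCPU.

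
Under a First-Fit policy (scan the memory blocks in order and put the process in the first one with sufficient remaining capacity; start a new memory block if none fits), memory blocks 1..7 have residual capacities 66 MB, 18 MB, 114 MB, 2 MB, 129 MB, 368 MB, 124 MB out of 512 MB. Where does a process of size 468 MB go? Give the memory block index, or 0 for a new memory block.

No memory block has ≥ 468 MB free, so a new memory block is opened.

0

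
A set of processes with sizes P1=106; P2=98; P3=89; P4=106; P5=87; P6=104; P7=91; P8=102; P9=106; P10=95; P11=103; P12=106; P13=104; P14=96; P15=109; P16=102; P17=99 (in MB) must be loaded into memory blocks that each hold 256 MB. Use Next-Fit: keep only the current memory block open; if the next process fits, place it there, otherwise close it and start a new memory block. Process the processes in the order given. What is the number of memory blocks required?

9 memory blocks

P1 (106 MB) → memory block 1 (remaining 150 MB)
P2 (98 MB) → memory block 1 (remaining 52 MB)
P3 (89 MB) → memory block 2 (remaining 167 MB)
P4 (106 MB) → memory block 2 (remaining 61 MB)
P5 (87 MB) → memory block 3 (remaining 169 MB)
P6 (104 MB) → memory block 3 (remaining 65 MB)
P7 (91 MB) → memory block 4 (remaining 165 MB)
P8 (102 MB) → memory block 4 (remaining 63 MB)
P9 (106 MB) → memory block 5 (remaining 150 MB)
P10 (95 MB) → memory block 5 (remaining 55 MB)
P11 (103 MB) → memory block 6 (remaining 153 MB)
P12 (106 MB) → memory block 6 (remaining 47 MB)
P13 (104 MB) → memory block 7 (remaining 152 MB)
P14 (96 MB) → memory block 7 (remaining 56 MB)
P15 (109 MB) → memory block 8 (remaining 147 MB)
P16 (102 MB) → memory block 8 (remaining 45 MB)
P17 (99 MB) → memory block 9 (remaining 157 MB)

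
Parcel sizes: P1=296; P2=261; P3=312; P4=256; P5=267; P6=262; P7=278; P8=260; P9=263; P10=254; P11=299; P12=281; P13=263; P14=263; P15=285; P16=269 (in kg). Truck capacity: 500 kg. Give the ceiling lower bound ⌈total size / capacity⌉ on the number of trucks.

9

Total size = 296 + 261 + 312 + 256 + 267 + 262 + 278 + 260 + 263 + 254 + 299 + 281 + 263 + 263 + 285 + 269 = 4369 kg.
⌈4369 / 500⌉ = 9.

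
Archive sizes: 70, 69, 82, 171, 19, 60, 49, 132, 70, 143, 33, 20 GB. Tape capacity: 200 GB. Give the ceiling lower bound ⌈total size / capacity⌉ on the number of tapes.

Total size = 70 + 69 + 82 + 171 + 19 + 60 + 49 + 132 + 70 + 143 + 33 + 20 = 918 GB.
⌈918 / 200⌉ = 5.

5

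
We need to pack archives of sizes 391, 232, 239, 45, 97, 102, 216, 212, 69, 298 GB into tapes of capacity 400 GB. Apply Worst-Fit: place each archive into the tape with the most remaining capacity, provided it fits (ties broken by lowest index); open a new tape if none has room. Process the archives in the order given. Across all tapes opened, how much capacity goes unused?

499

tape 1: place 391 GB, 9 GB left
tape 2: place 232 GB, 168 GB left
tape 3: place 239 GB, 161 GB left
tape 2: place 45 GB, 123 GB left
tape 3: place 97 GB, 64 GB left
tape 2: place 102 GB, 21 GB left
tape 4: place 216 GB, 184 GB left
tape 5: place 212 GB, 188 GB left
tape 5: place 69 GB, 119 GB left
tape 6: place 298 GB, 102 GB left
6 tapes × 400 GB = 2400 GB; used 1901 GB; unused 499 GB.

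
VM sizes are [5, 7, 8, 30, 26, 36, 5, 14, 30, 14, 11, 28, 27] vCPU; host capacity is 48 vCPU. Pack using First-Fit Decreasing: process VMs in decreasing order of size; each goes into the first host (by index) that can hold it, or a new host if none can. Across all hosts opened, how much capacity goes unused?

Sorted descending: 36, 30, 30, 28, 27, 26, 14, 14, 11, 8, 7, 5, 5.
host 1: place 36 vCPU, 12 vCPU left
host 2: place 30 vCPU, 18 vCPU left
host 3: place 30 vCPU, 18 vCPU left
host 4: place 28 vCPU, 20 vCPU left
host 5: place 27 vCPU, 21 vCPU left
host 6: place 26 vCPU, 22 vCPU left
host 2: place 14 vCPU, 4 vCPU left
host 3: place 14 vCPU, 4 vCPU left
host 1: place 11 vCPU, 1 vCPU left
host 4: place 8 vCPU, 12 vCPU left
host 4: place 7 vCPU, 5 vCPU left
host 4: place 5 vCPU, 0 vCPU left
host 5: place 5 vCPU, 16 vCPU left
6 hosts × 48 vCPU = 288 vCPU; used 241 vCPU; unused 47 vCPU.

47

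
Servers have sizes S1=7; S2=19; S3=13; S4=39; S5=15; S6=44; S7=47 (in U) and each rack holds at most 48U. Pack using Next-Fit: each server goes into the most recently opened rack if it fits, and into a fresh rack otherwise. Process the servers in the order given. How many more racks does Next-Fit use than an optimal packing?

1

Next-Fit: [7,19,13] [39] [15] [44] [47] → 5 racks.
Total size 184U; any packing needs at least ⌈184/48⌉ = 4 racks.
An optimal packing achieves that bound: [47] [44] [39,7] [19,15,13] → 4 racks.
Excess: 5 − 4 = 1.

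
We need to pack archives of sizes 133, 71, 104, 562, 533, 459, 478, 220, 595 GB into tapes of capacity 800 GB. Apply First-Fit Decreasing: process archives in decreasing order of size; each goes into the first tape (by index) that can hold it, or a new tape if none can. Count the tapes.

5

Sorted descending: 595, 562, 533, 478, 459, 220, 133, 104, 71.
tape 1: place 595 GB, 205 GB left
tape 2: place 562 GB, 238 GB left
tape 3: place 533 GB, 267 GB left
tape 4: place 478 GB, 322 GB left
tape 5: place 459 GB, 341 GB left
tape 2: place 220 GB, 18 GB left
tape 1: place 133 GB, 72 GB left
tape 3: place 104 GB, 163 GB left
tape 1: place 71 GB, 1 GB left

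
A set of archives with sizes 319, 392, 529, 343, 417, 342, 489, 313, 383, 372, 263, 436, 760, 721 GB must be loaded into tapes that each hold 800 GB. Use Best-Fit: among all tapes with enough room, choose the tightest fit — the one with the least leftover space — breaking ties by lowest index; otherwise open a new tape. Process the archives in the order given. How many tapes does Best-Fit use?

Put 319 GB in tape 1; 481 GB remain.
Put 392 GB in tape 1; 89 GB remain.
Put 529 GB in tape 2; 271 GB remain.
Put 343 GB in tape 3; 457 GB remain.
Put 417 GB in tape 3; 40 GB remain.
Put 342 GB in tape 4; 458 GB remain.
Put 489 GB in tape 5; 311 GB remain.
Put 313 GB in tape 4; 145 GB remain.
Put 383 GB in tape 6; 417 GB remain.
Put 372 GB in tape 6; 45 GB remain.
Put 263 GB in tape 2; 8 GB remain.
Put 436 GB in tape 7; 364 GB remain.
Put 760 GB in tape 8; 40 GB remain.
Put 721 GB in tape 9; 79 GB remain.

9 tapes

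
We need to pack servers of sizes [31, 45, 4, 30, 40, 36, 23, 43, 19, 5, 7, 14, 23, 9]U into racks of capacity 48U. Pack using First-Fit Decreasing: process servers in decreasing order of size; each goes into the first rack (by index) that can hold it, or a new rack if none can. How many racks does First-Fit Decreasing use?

Sorted descending: 45, 43, 40, 36, 31, 30, 23, 23, 19, 14, 9, 7, 5, 4.
rack 1: place 45U, 3U left
rack 2: place 43U, 5U left
rack 3: place 40U, 8U left
rack 4: place 36U, 12U left
rack 5: place 31U, 17U left
rack 6: place 30U, 18U left
rack 7: place 23U, 25U left
rack 7: place 23U, 2U left
rack 8: place 19U, 29U left
rack 5: place 14U, 3U left
rack 4: place 9U, 3U left
rack 3: place 7U, 1U left
rack 2: place 5U, 0U left
rack 6: place 4U, 14U left
Final racks: [45] [43,5] [40,7] [36,9] [31,14] [30,4] [23,23] [19].

8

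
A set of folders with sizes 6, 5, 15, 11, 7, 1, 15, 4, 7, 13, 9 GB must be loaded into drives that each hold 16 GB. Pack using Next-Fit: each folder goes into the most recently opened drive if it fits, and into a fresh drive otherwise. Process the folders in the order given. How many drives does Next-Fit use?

8 drives

drive 1: place 6 GB, 10 GB left
drive 1: place 5 GB, 5 GB left
drive 2: place 15 GB, 1 GB left
drive 3: place 11 GB, 5 GB left
drive 4: place 7 GB, 9 GB left
drive 4: place 1 GB, 8 GB left
drive 5: place 15 GB, 1 GB left
drive 6: place 4 GB, 12 GB left
drive 6: place 7 GB, 5 GB left
drive 7: place 13 GB, 3 GB left
drive 8: place 9 GB, 7 GB left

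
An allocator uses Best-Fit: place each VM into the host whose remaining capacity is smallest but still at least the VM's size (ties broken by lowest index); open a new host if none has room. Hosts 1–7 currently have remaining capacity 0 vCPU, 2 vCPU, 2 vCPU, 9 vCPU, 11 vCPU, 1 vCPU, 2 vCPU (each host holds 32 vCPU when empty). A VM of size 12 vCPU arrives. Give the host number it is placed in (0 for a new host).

No host has ≥ 12 vCPU free, so a new host is opened.

0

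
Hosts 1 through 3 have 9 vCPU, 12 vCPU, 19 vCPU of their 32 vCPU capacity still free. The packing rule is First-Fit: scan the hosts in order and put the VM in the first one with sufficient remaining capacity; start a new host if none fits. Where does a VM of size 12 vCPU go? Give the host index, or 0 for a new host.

2

Hosts with room: host 2 (12 vCPU), host 3 (19 vCPU).
The first with room is host 2.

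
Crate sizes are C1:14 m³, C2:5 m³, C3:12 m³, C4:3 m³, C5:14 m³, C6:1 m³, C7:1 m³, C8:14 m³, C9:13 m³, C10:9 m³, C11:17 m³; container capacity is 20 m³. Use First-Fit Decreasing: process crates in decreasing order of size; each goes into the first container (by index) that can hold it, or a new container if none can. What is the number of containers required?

Sorted descending: 17, 14, 14, 14, 13, 12, 9, 5, 3, 1, 1.
container 1: place 17 m³, 3 m³ left
container 2: place 14 m³, 6 m³ left
container 3: place 14 m³, 6 m³ left
container 4: place 14 m³, 6 m³ left
container 5: place 13 m³, 7 m³ left
container 6: place 12 m³, 8 m³ left
container 7: place 9 m³, 11 m³ left
container 2: place 5 m³, 1 m³ left
container 1: place 3 m³, 0 m³ left
container 2: place 1 m³, 0 m³ left
container 3: place 1 m³, 5 m³ left

7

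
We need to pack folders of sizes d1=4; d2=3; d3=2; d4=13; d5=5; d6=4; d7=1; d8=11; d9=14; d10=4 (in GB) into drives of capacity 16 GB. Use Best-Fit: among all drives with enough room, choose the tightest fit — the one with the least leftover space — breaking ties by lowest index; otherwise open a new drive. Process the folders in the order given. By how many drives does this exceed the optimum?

Best-Fit: [4,3,2,5,1] [13] [4,11] [14] [4] → 5 drives.
Total size 61 GB; any packing needs at least ⌈61/16⌉ = 4 drives.
An optimal packing achieves that bound: [14,2] [13,3] [11,5] [4,4,4,1] → 4 drives.
Excess: 5 − 4 = 1.

1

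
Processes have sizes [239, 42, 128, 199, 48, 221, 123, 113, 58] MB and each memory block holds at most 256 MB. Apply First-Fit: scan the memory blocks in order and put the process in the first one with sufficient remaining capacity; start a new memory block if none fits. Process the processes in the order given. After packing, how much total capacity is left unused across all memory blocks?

365

memory block 1: place 239 MB, 17 MB left
memory block 2: place 42 MB, 214 MB left
memory block 2: place 128 MB, 86 MB left
memory block 3: place 199 MB, 57 MB left
memory block 2: place 48 MB, 38 MB left
memory block 4: place 221 MB, 35 MB left
memory block 5: place 123 MB, 133 MB left
memory block 5: place 113 MB, 20 MB left
memory block 6: place 58 MB, 198 MB left
6 memory blocks × 256 MB = 1536 MB; used 1171 MB; unused 365 MB.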